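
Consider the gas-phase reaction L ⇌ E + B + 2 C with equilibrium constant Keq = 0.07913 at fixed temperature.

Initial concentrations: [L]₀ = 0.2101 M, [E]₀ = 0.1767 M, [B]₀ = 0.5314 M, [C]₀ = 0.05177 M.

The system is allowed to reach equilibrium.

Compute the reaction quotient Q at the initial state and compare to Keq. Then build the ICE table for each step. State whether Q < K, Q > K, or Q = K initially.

Q₀ = 0.001198; Q < K (proceeds forward)

Q₀ = 0.001198 vs Keq = 0.07913 ⇒ Q<K, forward
Step 1:
                    L           E           B           C
  I            0.2101      0.1767      0.5314     0.05177
  C          -0.09212     0.09212     0.09212      0.1842
  E             0.118      0.2688      0.6235       0.236
  solve Keq expr → x = 0.09212; check Q = 0.07913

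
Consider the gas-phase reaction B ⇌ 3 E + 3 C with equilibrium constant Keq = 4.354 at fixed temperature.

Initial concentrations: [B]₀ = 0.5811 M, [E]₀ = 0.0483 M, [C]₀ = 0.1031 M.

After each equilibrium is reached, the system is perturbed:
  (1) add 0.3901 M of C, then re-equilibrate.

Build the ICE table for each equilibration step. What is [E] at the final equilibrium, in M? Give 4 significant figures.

Q₀ = 2.1250e-07 vs Keq = 4.354 ⇒ Q<K, forward
Step 1:
                    B           E           C
  I            0.5811      0.0483      0.1031
  C           -0.3162      0.9487      0.9487
  E            0.2649       0.997       1.052
  solve Keq expr → x = 0.3162; check Q = 4.354
Then add 0.3901 M of C.
Step 2:
                    B           E           C
  I            0.2649       0.997       1.442
  C           0.04782     -0.1434     -0.1434
  E            0.3127      0.8536       1.298
  solve Keq expr → x = -0.04782; check Q = 4.354

[E]_eq = 0.8536 M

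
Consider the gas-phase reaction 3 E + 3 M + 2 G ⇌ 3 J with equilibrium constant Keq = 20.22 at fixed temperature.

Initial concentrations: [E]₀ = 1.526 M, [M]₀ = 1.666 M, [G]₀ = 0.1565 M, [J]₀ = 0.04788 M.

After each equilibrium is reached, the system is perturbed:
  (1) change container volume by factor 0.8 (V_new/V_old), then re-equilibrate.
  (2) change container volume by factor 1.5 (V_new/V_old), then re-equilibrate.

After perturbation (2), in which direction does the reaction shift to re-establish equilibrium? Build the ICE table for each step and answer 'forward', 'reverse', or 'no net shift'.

Q₀ = 2.7274e-04 vs Keq = 20.22 ⇒ Q<K, forward
Step 1:
                  E         M         G         J
  I           1.526     1.666    0.1565   0.04788
  C         -0.2173   -0.2173   -0.1449    0.2173
  E           1.309     1.449   0.01163    0.2652
  solve Keq expr → x = 0.07243; check Q = 20.22
Then change container volume by factor 0.8 (V_new/V_old).
Step 2:
                  E         M         G         J
  I           1.636     1.811   0.01454    0.3315
  C       -0.008637 -0.008637 -0.005758  0.008637
  E           1.627     1.802  0.008783    0.3401
  solve Keq expr → x = 0.002879; check Q = 20.22
Then change container volume by factor 1.5 (V_new/V_old).
Step 3:
                  E         M         G         J
  I           1.085     1.201  0.005855    0.2267
  C         0.01269   0.01269  0.008461  -0.01269
  E           1.098     1.214   0.01432    0.2141
  solve Keq expr → x = -0.004231; check Q = 20.22

Direction: reverse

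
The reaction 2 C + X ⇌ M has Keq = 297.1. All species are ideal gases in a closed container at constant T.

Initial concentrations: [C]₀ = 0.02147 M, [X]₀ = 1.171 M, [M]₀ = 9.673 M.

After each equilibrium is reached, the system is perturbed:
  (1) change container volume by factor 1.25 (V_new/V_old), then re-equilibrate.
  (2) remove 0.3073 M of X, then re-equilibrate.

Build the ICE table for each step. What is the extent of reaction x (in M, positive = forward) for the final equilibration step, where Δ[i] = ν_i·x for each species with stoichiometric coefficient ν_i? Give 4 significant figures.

Q₀ = 1.7920e+04 vs Keq = 297.1 ⇒ Q>K, reverse
Step 1:
                    C           X           M
  Initial     0.02147       1.171       9.673
  Change       0.1399     0.06996    -0.06996
  Equil        0.1614       1.241       9.603
  solve Keq expr → x = -0.06996; check Q = 297.1
Then change container volume by factor 1.25 (V_new/V_old).
Step 2:
                    C           X           M
  Initial      0.1291      0.9928       7.682
  Change      0.03088     0.01544    -0.01544
  Equil          0.16       1.008       7.667
  solve Keq expr → x = -0.01544; check Q = 297.1
Then remove 0.3073 M of X.
Step 3:
                    C           X           M
  Initial        0.16      0.7009       7.667
  Change      0.02971     0.01485    -0.01485
  Equil        0.1897      0.7158       7.652
  solve Keq expr → x = -0.01485; check Q = 297.1

x = -0.01485 M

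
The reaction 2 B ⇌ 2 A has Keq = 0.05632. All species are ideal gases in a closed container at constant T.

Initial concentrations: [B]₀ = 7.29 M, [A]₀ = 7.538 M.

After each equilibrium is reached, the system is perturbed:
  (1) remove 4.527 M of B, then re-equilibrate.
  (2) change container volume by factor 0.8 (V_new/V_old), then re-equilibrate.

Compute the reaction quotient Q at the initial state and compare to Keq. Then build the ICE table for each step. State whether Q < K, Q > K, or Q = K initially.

Q₀ = 1.069 vs Keq = 0.05632 ⇒ Q>K, reverse
Step 1:
                    B           A
  init           7.29       7.538
  Δ             4.694      -4.694
  eq            11.98       2.844
  solve Keq expr → x = -2.347; check Q = 0.05632
Then remove 4.527 M of B.
Step 2:
                    B           A
  init          7.457       2.844
  Δ            0.8683     -0.8683
  eq            8.325       1.976
  solve Keq expr → x = -0.4341; check Q = 0.05632
Then change container volume by factor 0.8 (V_new/V_old).
Step 3:
                    B           A
  init          10.41        2.47
  Δ                 0           0
  eq            10.41        2.47
  solve Keq expr → x = 0; check Q = 0.05632

Q₀ = 1.069; Q > K (proceeds reverse)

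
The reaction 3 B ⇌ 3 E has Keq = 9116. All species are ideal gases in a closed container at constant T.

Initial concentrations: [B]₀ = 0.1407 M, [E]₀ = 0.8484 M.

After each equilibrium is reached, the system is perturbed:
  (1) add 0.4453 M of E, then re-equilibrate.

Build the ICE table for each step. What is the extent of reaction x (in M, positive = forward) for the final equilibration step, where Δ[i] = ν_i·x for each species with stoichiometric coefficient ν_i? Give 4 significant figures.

x = -0.006781 M

Q₀ = 219.2 vs Keq = 9116 ⇒ Q<K, forward
Step 1:
                    B           E
  I            0.1407      0.8484
  C          -0.09551     0.09551
  E           0.04519      0.9439
  solve Keq expr → x = 0.03184; check Q = 9116
Then add 0.4453 M of E.
Step 2:
                    B           E
  I           0.04519       1.389
  C           0.02034    -0.02034
  E           0.06553       1.369
  solve Keq expr → x = -0.006781; check Q = 9116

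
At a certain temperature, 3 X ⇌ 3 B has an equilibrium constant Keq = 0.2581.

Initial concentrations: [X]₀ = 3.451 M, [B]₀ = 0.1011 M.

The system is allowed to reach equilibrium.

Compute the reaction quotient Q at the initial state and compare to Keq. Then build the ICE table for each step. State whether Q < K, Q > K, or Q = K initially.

Q₀ = 2.5143e-05; Q < K (proceeds forward)

Q₀ = 2.5143e-05 vs Keq = 0.2581 ⇒ Q<K, forward
Step 1:
                  X         B
  init        3.451    0.1011
  Δ          -1.281     1.281
  eq           2.17     1.382
  solve Keq expr → x = 0.4269; check Q = 0.2581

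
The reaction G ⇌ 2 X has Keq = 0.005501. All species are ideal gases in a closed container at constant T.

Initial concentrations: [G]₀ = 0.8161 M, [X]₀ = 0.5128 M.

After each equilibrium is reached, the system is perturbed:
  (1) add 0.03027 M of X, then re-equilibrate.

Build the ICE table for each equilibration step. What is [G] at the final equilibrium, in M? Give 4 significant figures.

[G]_eq = 1.05 M

Q₀ = 0.3222 vs Keq = 0.005501 ⇒ Q>K, reverse
Step 1:
                  G         X
  I          0.8161    0.5128
  C          0.2187   -0.4374
  E           1.035   0.07545
  solve Keq expr → x = -0.2187; check Q = 0.005501
Then add 0.03027 M of X.
Step 2:
                  G         X
  I           1.035    0.1057
  C         0.01487  -0.02973
  E            1.05   0.07599
  solve Keq expr → x = -0.01487; check Q = 0.005501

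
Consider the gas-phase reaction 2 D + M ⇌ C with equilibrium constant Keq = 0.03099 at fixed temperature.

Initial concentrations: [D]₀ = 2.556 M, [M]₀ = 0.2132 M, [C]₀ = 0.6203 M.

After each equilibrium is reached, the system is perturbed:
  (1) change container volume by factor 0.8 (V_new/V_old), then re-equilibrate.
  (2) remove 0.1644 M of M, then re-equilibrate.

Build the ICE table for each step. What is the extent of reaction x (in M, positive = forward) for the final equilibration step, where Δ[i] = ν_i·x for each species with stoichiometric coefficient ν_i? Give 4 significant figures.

Q₀ = 0.4453 vs Keq = 0.03099 ⇒ Q>K, reverse
Step 1:
                   D          M          C
  init         2.556     0.2132     0.6203
  Δ           0.8078     0.4039    -0.4039
  eq           3.364     0.6171     0.2164
  solve Keq expr → x = -0.4039; check Q = 0.03099
Then change container volume by factor 0.8 (V_new/V_old).
Step 2:
                   D          M          C
  init         4.205     0.7714     0.2705
  Δ            -0.16   -0.08002    0.08002
  eq           4.045     0.6914     0.3505
  solve Keq expr → x = 0.08002; check Q = 0.03099
Then remove 0.1644 M of M.
Step 3:
                   D          M          C
  init         4.045      0.527     0.3505
  Δ          0.09273    0.04636   -0.04636
  eq           4.137     0.5733     0.3042
  solve Keq expr → x = -0.04636; check Q = 0.03099

x = -0.04636 M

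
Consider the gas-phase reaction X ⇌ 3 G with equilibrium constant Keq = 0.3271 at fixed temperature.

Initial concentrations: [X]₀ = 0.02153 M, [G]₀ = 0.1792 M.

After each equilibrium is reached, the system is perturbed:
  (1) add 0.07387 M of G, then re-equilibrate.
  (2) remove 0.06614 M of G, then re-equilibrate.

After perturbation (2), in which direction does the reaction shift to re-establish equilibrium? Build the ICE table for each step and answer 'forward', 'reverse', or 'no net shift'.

Q₀ = 0.2673 vs Keq = 0.3271 ⇒ Q<K, forward
Step 1:
                   X          G
  Initial    0.02153     0.1792
  Change   -0.002057    0.00617
  Equil      0.01947     0.1854
  solve Keq expr → x = 0.002057; check Q = 0.3271
Then add 0.07387 M of G.
Step 2:
                   X          G
  Initial    0.01947     0.2592
  Change     0.01308   -0.03924
  Equil      0.03255       0.22
  solve Keq expr → x = -0.01308; check Q = 0.3271
Then remove 0.06614 M of G.
Step 3:
                   X          G
  Initial    0.03255     0.1539
  Change    -0.01181    0.03544
  Equil      0.02074     0.1893
  solve Keq expr → x = 0.01181; check Q = 0.3271

Direction: forward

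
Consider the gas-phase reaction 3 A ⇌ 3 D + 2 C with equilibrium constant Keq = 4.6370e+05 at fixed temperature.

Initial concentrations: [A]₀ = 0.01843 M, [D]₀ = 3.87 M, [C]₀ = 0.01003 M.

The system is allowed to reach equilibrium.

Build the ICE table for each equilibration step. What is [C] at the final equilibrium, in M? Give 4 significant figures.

[C]_eq = 0.01986 M

Q₀ = 931.4 vs Keq = 4.6370e+05 ⇒ Q<K, forward
Step 1:
                  A         D         C
  Initial   0.01843      3.87   0.01003
  Change   -0.01475   0.01475  0.009833
  Equil    0.003681     3.885   0.01986
  solve Keq expr → x = 0.004916; check Q = 4.6370e+05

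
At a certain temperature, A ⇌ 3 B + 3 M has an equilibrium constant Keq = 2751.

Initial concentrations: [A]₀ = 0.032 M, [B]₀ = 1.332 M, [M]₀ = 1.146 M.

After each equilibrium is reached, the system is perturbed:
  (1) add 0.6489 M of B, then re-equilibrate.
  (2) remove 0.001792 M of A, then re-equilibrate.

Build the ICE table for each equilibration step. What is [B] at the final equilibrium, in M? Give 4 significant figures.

[B]_eq = 2.054 M

Q₀ = 111.2 vs Keq = 2751 ⇒ Q<K, forward
Step 1:
                   A          B          M
  Initial      0.032      1.332      1.146
  Change    -0.03003    0.09008    0.09008
  Equil     0.001974      1.422      1.236
  solve Keq expr → x = 0.03003; check Q = 2751
Then add 0.6489 M of B.
Step 2:
                   A          B          M
  Initial   0.001974      2.071      1.236
  Change    0.003855   -0.01157   -0.01157
  Equil     0.005829      2.059      1.225
  solve Keq expr → x = -0.003855; check Q = 2751
Then remove 0.001792 M of A.
Step 3:
                   A          B          M
  Initial   0.004037      2.059      1.225
  Change    0.001678  -0.005035  -0.005035
  Equil     0.005716      2.054      1.219
  solve Keq expr → x = -0.001678; check Q = 2751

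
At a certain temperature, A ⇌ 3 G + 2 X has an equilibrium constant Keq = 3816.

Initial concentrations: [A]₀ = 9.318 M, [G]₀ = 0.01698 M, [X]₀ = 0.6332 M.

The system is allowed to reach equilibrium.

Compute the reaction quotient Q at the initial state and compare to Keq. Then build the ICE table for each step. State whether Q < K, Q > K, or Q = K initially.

Q₀ = 2.1066e-07; Q < K (proceeds forward)

Q₀ = 2.1066e-07 vs Keq = 3816 ⇒ Q<K, forward
Step 1:
                    A           G           X
  Initial       9.318     0.01698      0.6332
  Change       -2.838       8.515       5.677
  Equil          6.48       8.532        6.31
  solve Keq expr → x = 2.838; check Q = 3816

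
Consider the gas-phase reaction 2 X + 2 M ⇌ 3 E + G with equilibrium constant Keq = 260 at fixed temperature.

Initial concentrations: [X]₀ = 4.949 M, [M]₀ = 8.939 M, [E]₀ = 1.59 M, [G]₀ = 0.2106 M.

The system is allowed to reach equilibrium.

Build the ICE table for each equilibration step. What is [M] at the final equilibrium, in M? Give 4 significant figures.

[M]_eq = 4.499 M

Q₀ = 4.3255e-04 vs Keq = 260 ⇒ Q<K, forward
Step 1:
                   X          M          E          G
  Initial      4.949      8.939       1.59     0.2106
  Change       -4.44      -4.44       6.66       2.22
  Equil       0.5092      4.499       8.25      2.431
  solve Keq expr → x = 2.22; check Q = 260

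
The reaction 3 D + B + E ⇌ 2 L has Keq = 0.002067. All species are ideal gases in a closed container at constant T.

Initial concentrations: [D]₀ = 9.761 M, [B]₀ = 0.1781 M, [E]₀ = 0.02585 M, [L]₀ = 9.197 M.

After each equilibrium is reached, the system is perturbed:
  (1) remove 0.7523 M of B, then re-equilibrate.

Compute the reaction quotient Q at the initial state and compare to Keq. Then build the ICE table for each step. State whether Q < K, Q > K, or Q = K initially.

Q₀ = 19.76; Q > K (proceeds reverse)

Q₀ = 19.76 vs Keq = 0.002067 ⇒ Q>K, reverse
Step 1:
                  D         B         E         L
  Initial     9.761    0.1781   0.02585     9.197
  Change      5.638     1.879     1.879    -3.758
  Equil        15.4     2.057     1.905     5.439
  solve Keq expr → x = -1.879; check Q = 0.002067
Then remove 0.7523 M of B.
Step 2:
                  D         B         E         L
  Initial      15.4     1.305     1.905     5.439
  Change     0.5344    0.1781    0.1781   -0.3563
  Equil       15.93     1.483     2.083     5.082
  solve Keq expr → x = -0.1781; check Q = 0.002067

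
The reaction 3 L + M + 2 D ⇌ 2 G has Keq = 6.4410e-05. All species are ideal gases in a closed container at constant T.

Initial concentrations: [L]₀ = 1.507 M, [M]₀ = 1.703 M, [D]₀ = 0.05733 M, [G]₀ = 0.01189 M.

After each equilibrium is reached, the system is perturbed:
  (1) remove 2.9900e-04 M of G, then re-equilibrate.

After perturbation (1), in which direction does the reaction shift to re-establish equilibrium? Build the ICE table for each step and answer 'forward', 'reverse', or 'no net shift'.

Q₀ = 0.00738 vs Keq = 6.4410e-05 ⇒ Q>K, reverse
Step 1:
                    L           M           D           G
  I             1.507       1.703     0.05733     0.01189
  C           0.01583    0.005276     0.01055    -0.01055
  E             1.523       1.708     0.06788    0.001338
  solve Keq expr → x = -0.005276; check Q = 6.4410e-05
Then remove 2.9900e-04 M of G.
Step 2:
                    L           M           D           G
  I             1.523       1.708     0.06788    0.001039
  C       -4.3890e-04 -1.4630e-04 -2.9260e-04  2.9260e-04
  E             1.522       1.708     0.06759    0.001332
  solve Keq expr → x = 1.4630e-04; check Q = 6.4410e-05

Direction: forward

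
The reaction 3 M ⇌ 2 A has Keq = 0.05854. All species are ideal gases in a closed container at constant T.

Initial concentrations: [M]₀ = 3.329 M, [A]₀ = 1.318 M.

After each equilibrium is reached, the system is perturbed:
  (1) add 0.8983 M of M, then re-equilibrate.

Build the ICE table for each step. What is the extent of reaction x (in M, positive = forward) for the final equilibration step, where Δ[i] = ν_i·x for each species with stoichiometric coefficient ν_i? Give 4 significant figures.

x = 0.1504 M

Q₀ = 0.04709 vs Keq = 0.05854 ⇒ Q<K, forward
Step 1:
                    M           A
  I             3.329       1.318
  C           -0.1146     0.07638
  E             3.214       1.394
  solve Keq expr → x = 0.03819; check Q = 0.05854
Then add 0.8983 M of M.
Step 2:
                    M           A
  I             4.113       1.394
  C           -0.4512      0.3008
  E             3.662       1.695
  solve Keq expr → x = 0.1504; check Q = 0.05854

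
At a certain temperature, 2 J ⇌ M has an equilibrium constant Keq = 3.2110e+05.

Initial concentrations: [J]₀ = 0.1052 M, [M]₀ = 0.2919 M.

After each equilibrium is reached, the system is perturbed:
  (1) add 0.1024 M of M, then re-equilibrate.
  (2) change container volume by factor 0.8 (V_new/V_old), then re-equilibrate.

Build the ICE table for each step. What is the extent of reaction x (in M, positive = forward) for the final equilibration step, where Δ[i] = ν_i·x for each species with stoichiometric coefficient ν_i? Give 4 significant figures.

Q₀ = 26.38 vs Keq = 3.2110e+05 ⇒ Q<K, forward
Step 1:
                  J         M
  I          0.1052    0.2919
  C         -0.1042   0.05208
  E        0.001035     0.344
  solve Keq expr → x = 0.05208; check Q = 3.2110e+05
Then add 0.1024 M of M.
Step 2:
                  J         M
  I        0.001035    0.4464
  C       1.4394e-04 -7.1970e-05
  E        0.001179    0.4463
  solve Keq expr → x = -7.1970e-05; check Q = 3.2110e+05
Then change container volume by factor 0.8 (V_new/V_old).
Step 3:
                  J         M
  I        0.001474    0.5579
  C       -1.5549e-04 7.7745e-05
  E        0.001318     0.558
  solve Keq expr → x = 7.7745e-05; check Q = 3.2110e+05

x = 7.7745e-05 M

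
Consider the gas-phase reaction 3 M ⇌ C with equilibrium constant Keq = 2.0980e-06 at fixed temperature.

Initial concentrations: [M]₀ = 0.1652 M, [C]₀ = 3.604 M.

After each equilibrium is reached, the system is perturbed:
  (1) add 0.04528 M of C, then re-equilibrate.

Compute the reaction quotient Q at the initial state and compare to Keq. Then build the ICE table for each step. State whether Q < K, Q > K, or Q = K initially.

Q₀ = 799.4; Q > K (proceeds reverse)

Q₀ = 799.4 vs Keq = 2.0980e-06 ⇒ Q>K, reverse
Step 1:
                    M           C
  init         0.1652       3.604
  Δ              10.8      -3.601
  eq            10.97    0.002769
  solve Keq expr → x = -3.601; check Q = 2.0980e-06
Then add 0.04528 M of C.
Step 2:
                    M           C
  init          10.97     0.04805
  Δ            0.1355    -0.04518
  eq             11.1    0.002873
  solve Keq expr → x = -0.04518; check Q = 2.0980e-06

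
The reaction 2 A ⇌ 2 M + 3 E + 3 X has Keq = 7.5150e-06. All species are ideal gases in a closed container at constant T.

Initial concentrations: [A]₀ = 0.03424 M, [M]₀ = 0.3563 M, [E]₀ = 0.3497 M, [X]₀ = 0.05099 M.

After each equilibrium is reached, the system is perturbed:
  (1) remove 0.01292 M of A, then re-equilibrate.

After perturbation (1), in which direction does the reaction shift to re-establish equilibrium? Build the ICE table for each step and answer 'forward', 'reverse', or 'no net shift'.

Direction: reverse

Q₀ = 6.1391e-04 vs Keq = 7.5150e-06 ⇒ Q>K, reverse
Step 1:
                  A         M         E         X
  init      0.03424    0.3563    0.3497   0.05099
  Δ         0.02154  -0.02154   -0.0323   -0.0323
  eq        0.05578    0.3348    0.3174   0.01869
  solve Keq expr → x = -0.01077; check Q = 7.5150e-06
Then remove 0.01292 M of A.
Step 2:
                  A         M         E         X
  init      0.04286    0.3348    0.3174   0.01869
  Δ        0.001626 -0.001626 -0.002439 -0.002439
  eq        0.04448    0.3331     0.315   0.01625
  solve Keq expr → x = -8.1305e-04; check Q = 7.5150e-06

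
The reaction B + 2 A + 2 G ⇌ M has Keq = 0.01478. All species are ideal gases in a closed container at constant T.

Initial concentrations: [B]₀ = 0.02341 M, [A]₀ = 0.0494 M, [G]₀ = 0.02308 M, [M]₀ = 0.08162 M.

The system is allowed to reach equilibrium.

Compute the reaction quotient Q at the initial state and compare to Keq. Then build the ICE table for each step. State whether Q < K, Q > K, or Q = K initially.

Q₀ = 2.6821e+06; Q > K (proceeds reverse)

Q₀ = 2.6821e+06 vs Keq = 0.01478 ⇒ Q>K, reverse
Step 1:
                  B         A         G         M
  I         0.02341    0.0494   0.02308   0.08162
  C         0.08162    0.1632    0.1632  -0.08162
  E           0.105    0.2126    0.1863 2.4364e-06
  solve Keq expr → x = -0.08162; check Q = 0.01478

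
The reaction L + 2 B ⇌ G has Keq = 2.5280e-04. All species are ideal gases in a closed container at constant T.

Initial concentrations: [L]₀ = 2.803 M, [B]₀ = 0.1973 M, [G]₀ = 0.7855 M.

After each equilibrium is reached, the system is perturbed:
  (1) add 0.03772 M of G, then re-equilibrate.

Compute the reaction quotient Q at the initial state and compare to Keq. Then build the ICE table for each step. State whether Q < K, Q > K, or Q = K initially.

Q₀ = 7.199 vs Keq = 2.5280e-04 ⇒ Q>K, reverse
Step 1:
                  L         B         G
  I           2.803    0.1973    0.7855
  C          0.7827     1.565   -0.7827
  E           3.586     1.763  0.002816
  solve Keq expr → x = -0.7827; check Q = 2.5280e-04
Then add 0.03772 M of G.
Step 2:
                  L         B         G
  I           3.586     1.763   0.04054
  C         0.03744   0.07489  -0.03744
  E           3.623     1.838  0.003093
  solve Keq expr → x = -0.03744; check Q = 2.5280e-04

Q₀ = 7.199; Q > K (proceeds reverse)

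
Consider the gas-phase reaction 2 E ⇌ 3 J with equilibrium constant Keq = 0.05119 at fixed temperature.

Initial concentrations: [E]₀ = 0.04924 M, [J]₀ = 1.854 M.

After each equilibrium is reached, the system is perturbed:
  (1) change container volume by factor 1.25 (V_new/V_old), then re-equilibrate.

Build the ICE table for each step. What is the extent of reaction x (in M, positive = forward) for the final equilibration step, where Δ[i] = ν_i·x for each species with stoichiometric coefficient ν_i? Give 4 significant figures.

Q₀ = 2628 vs Keq = 0.05119 ⇒ Q>K, reverse
Step 1:
                    E           J
  I           0.04924       1.854
  C            0.9831      -1.475
  E             1.032      0.3793
  solve Keq expr → x = -0.4916; check Q = 0.05119
Then change container volume by factor 1.25 (V_new/V_old).
Step 2:
                    E           J
  I            0.8259      0.3034
  C          -0.01328     0.01992
  E            0.8126      0.3233
  solve Keq expr → x = 0.006639; check Q = 0.05119

x = 0.006639 M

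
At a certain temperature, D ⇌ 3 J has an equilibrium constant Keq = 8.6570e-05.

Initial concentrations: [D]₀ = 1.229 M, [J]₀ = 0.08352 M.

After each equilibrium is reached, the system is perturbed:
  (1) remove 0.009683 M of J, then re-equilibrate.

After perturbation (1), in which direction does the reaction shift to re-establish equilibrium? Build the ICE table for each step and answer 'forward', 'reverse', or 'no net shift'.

Direction: forward

Q₀ = 4.7405e-04 vs Keq = 8.6570e-05 ⇒ Q>K, reverse
Step 1:
                   D          J
  init         1.229    0.08352
  Δ          0.01199   -0.03598
  eq           1.241    0.04754
  solve Keq expr → x = -0.01199; check Q = 8.6570e-05
Then remove 0.009683 M of J.
Step 2:
                   D          J
  init         1.241    0.03786
  Δ        -0.003214   0.009642
  eq           1.238     0.0475
  solve Keq expr → x = 0.003214; check Q = 8.6570e-05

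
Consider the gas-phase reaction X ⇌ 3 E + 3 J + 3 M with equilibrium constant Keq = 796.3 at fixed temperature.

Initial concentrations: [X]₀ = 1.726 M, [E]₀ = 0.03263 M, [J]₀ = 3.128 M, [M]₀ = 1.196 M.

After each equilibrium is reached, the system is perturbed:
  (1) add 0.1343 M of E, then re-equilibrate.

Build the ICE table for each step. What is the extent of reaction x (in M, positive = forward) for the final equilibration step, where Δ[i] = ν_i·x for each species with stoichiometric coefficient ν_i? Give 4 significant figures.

x = -0.02399 M

Q₀ = 0.001054 vs Keq = 796.3 ⇒ Q<K, forward
Step 1:
                  X         E         J         M
  init        1.726   0.03263     3.128     1.196
  Δ         -0.3529     1.059     1.059     1.059
  eq          1.373     1.091     4.187     2.255
  solve Keq expr → x = 0.3529; check Q = 796.3
Then add 0.1343 M of E.
Step 2:
                  X         E         J         M
  init        1.373     1.226     4.187     2.255
  Δ         0.02399  -0.07196  -0.07196  -0.07196
  eq          1.397     1.154     4.115     2.183
  solve Keq expr → x = -0.02399; check Q = 796.3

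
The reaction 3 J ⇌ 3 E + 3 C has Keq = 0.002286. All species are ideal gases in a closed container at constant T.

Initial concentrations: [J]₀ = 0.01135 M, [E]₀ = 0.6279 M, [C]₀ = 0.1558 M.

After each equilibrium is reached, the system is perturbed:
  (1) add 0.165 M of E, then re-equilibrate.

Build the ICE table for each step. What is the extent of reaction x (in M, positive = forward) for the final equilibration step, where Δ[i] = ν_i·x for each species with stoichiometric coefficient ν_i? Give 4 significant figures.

Q₀ = 640.3 vs Keq = 0.002286 ⇒ Q>K, reverse
Step 1:
                   J          E          C
  init       0.01135     0.6279     0.1558
  Δ           0.1213    -0.1213    -0.1213
  eq          0.1327     0.5066    0.03449
  solve Keq expr → x = -0.04044; check Q = 0.002286
Then add 0.165 M of E.
Step 2:
                   J          E          C
  init        0.1327     0.6716    0.03449
  Δ         0.006849  -0.006849  -0.006849
  eq          0.1395     0.6647    0.02765
  solve Keq expr → x = -0.002283; check Q = 0.002286

x = -0.002283 M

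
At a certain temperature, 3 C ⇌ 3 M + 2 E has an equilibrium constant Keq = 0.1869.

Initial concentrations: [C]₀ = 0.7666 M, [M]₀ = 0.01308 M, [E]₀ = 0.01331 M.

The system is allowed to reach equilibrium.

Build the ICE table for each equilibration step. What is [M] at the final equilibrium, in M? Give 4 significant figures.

Q₀ = 8.7998e-10 vs Keq = 0.1869 ⇒ Q<K, forward
Step 1:
                   C          M          E
  init        0.7666    0.01308    0.01331
  Δ          -0.4253     0.4253     0.2836
  eq          0.3413     0.4384     0.2969
  solve Keq expr → x = 0.1418; check Q = 0.1869

[M]_eq = 0.4384 M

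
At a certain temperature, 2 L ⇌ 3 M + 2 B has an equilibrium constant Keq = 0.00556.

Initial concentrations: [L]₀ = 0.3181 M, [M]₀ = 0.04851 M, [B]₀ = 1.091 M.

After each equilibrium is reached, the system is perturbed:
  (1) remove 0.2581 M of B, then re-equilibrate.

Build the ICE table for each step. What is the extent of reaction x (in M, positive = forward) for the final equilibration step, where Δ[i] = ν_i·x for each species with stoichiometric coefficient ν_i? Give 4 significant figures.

x = 0.004069 M

Q₀ = 0.001343 vs Keq = 0.00556 ⇒ Q<K, forward
Step 1:
                    L           M           B
  init         0.3181     0.04851       1.091
  Δ          -0.01718     0.02578     0.01718
  eq           0.3009     0.07429       1.108
  solve Keq expr → x = 0.008592; check Q = 0.00556
Then remove 0.2581 M of B.
Step 2:
                    L           M           B
  init         0.3009     0.07429      0.8501
  Δ         -0.008138     0.01221    0.008138
  eq           0.2928     0.08649      0.8582
  solve Keq expr → x = 0.004069; check Q = 0.00556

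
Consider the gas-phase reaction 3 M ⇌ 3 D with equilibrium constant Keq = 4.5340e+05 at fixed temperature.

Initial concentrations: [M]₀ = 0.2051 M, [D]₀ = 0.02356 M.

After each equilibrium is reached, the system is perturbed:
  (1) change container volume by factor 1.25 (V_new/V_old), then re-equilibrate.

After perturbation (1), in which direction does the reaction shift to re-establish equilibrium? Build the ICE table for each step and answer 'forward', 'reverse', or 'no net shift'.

Direction: no net shift

Q₀ = 0.001516 vs Keq = 4.5340e+05 ⇒ Q<K, forward
Step 1:
                    M           D
  init         0.2051     0.02356
  Δ           -0.2022      0.2022
  eq         0.002938      0.2257
  solve Keq expr → x = 0.06739; check Q = 4.5340e+05
Then change container volume by factor 1.25 (V_new/V_old).
Step 2:
                    M           D
  init       0.002351      0.1806
  Δ                 0           0
  eq         0.002351      0.1806
  solve Keq expr → x = 0; check Q = 4.5340e+05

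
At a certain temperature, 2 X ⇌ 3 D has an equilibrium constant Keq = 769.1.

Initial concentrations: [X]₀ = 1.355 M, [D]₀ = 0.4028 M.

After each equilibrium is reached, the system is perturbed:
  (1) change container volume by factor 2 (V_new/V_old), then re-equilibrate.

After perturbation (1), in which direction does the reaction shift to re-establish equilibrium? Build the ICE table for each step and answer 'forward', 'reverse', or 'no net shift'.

Direction: forward

Q₀ = 0.0356 vs Keq = 769.1 ⇒ Q<K, forward
Step 1:
                  X         D
  I           1.355    0.4028
  C          -1.233      1.85
  E          0.1219     2.252
  solve Keq expr → x = 0.6166; check Q = 769.1
Then change container volume by factor 2 (V_new/V_old).
Step 2:
                  X         D
  I         0.06095     1.126
  C        -0.01643   0.02464
  E         0.04452     1.151
  solve Keq expr → x = 0.008215; check Q = 769.1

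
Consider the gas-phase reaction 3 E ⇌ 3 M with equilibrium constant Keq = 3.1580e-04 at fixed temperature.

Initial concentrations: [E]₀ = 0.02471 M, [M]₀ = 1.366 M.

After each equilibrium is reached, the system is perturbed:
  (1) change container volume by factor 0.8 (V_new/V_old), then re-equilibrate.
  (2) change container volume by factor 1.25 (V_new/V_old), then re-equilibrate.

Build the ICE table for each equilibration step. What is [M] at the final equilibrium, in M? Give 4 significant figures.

Q₀ = 1.6894e+05 vs Keq = 3.1580e-04 ⇒ Q>K, reverse
Step 1:
                  E         M
  Initial   0.02471     1.366
  Change      1.277    -1.277
  Equil       1.302   0.08867
  solve Keq expr → x = -0.4258; check Q = 3.1580e-04
Then change container volume by factor 0.8 (V_new/V_old).
Step 2:
                  E         M
  Initial     1.628    0.1108
  Change          0         0
  Equil       1.628    0.1108
  solve Keq expr → x = 0; check Q = 3.1580e-04
Then change container volume by factor 1.25 (V_new/V_old).
Step 3:
                  E         M
  Initial     1.302   0.08867
  Change          0         0
  Equil       1.302   0.08867
  solve Keq expr → x = 0; check Q = 3.1580e-04

[M]_eq = 0.08867 M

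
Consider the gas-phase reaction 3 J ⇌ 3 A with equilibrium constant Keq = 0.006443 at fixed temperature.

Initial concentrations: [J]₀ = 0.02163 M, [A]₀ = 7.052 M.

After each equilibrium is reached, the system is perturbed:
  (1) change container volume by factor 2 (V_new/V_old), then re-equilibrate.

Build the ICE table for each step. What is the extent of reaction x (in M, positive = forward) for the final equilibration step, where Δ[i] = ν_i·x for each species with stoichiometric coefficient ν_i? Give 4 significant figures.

x = 0 M

Q₀ = 3.4655e+07 vs Keq = 0.006443 ⇒ Q>K, reverse
Step 1:
                  J         A
  init      0.02163     7.052
  Δ           5.942    -5.942
  eq          5.964      1.11
  solve Keq expr → x = -1.981; check Q = 0.006443
Then change container volume by factor 2 (V_new/V_old).
Step 2:
                  J         A
  init        2.982    0.5549
  Δ               0         0
  eq          2.982    0.5549
  solve Keq expr → x = 0; check Q = 0.006443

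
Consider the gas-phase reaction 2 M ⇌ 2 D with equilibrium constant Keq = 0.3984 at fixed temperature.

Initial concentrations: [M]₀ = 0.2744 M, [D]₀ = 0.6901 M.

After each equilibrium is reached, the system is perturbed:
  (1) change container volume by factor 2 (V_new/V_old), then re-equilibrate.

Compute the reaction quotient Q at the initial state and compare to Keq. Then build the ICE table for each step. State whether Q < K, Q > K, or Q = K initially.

Q₀ = 6.325 vs Keq = 0.3984 ⇒ Q>K, reverse
Step 1:
                    M           D
  init         0.2744      0.6901
  Δ            0.3169     -0.3169
  eq           0.5913      0.3732
  solve Keq expr → x = -0.1584; check Q = 0.3984
Then change container volume by factor 2 (V_new/V_old).
Step 2:
                    M           D
  init         0.2956      0.1866
  Δ                 0           0
  eq           0.2956      0.1866
  solve Keq expr → x = 0; check Q = 0.3984

Q₀ = 6.325; Q > K (proceeds reverse)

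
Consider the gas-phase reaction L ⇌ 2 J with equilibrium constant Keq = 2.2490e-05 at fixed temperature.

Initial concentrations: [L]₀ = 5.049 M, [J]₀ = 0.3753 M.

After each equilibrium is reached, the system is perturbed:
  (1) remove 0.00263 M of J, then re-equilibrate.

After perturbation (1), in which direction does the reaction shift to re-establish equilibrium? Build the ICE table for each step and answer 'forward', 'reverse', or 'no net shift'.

Direction: forward

Q₀ = 0.0279 vs Keq = 2.2490e-05 ⇒ Q>K, reverse
Step 1:
                   L          J
  I            5.049     0.3753
  C           0.1822    -0.3645
  E            5.231    0.01085
  solve Keq expr → x = -0.1822; check Q = 2.2490e-05
Then remove 0.00263 M of J.
Step 2:
                   L          J
  I            5.231   0.008217
  C        -0.001314   0.002629
  E             5.23    0.01085
  solve Keq expr → x = 0.001314; check Q = 2.2490e-05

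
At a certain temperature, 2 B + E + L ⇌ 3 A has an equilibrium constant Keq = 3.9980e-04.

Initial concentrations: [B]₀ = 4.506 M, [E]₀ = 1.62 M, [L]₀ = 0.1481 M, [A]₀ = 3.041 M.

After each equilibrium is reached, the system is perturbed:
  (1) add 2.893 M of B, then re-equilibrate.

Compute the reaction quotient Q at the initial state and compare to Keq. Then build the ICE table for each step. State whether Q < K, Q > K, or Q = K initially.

Q₀ = 5.773; Q > K (proceeds reverse)

Q₀ = 5.773 vs Keq = 3.9980e-04 ⇒ Q>K, reverse
Step 1:
                  B         E         L         A
  Initial     4.506      1.62    0.1481     3.041
  Change      1.796     0.898     0.898    -2.694
  Equil       6.302     2.518     1.046    0.3471
  solve Keq expr → x = -0.898; check Q = 3.9980e-04
Then add 2.893 M of B.
Step 2:
                  B         E         L         A
  Initial     9.195     2.518     1.046    0.3471
  Change   -0.06087  -0.03044  -0.03044   0.09131
  Equil       9.134     2.488     1.016    0.4384
  solve Keq expr → x = 0.03044; check Q = 3.9980e-04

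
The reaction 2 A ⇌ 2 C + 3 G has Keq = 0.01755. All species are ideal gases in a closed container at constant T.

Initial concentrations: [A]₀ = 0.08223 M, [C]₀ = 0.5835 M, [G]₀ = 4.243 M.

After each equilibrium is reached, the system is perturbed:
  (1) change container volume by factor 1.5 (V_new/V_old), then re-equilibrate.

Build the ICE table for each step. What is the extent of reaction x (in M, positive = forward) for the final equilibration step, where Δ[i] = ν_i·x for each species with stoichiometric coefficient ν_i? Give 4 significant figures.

Q₀ = 3846 vs Keq = 0.01755 ⇒ Q>K, reverse
Step 1:
                   A          C          G
  init       0.08223     0.5835      4.243
  Δ           0.5697    -0.5697    -0.8545
  eq          0.6519    0.01385      3.389
  solve Keq expr → x = -0.2848; check Q = 0.01755
Then change container volume by factor 1.5 (V_new/V_old).
Step 2:
                   A          C          G
  init        0.4346    0.00923      2.259
  Δ         -0.00732    0.00732    0.01098
  eq          0.4273    0.01655       2.27
  solve Keq expr → x = 0.00366; check Q = 0.01755

x = 0.00366 M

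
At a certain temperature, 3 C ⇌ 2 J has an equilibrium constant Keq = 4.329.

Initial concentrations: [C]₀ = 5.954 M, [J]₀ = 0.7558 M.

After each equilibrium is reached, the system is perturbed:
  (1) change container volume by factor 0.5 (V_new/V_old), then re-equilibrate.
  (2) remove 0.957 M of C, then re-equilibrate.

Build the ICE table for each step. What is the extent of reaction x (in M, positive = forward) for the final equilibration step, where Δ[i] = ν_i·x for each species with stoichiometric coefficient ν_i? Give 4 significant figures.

Q₀ = 0.002706 vs Keq = 4.329 ⇒ Q<K, forward
Step 1:
                  C         J
  Initial     5.954    0.7558
  Change     -4.476     2.984
  Equil       1.478      3.74
  solve Keq expr → x = 1.492; check Q = 4.329
Then change container volume by factor 0.5 (V_new/V_old).
Step 2:
                  C         J
  Initial     2.957     7.479
  Change    -0.5358    0.3572
  Equil       2.421     7.836
  solve Keq expr → x = 0.1786; check Q = 4.329
Then remove 0.957 M of C.
Step 3:
                  C         J
  Initial     1.464     7.836
  Change     0.8402   -0.5601
  Equil       2.304     7.276
  solve Keq expr → x = -0.2801; check Q = 4.329

x = -0.2801 M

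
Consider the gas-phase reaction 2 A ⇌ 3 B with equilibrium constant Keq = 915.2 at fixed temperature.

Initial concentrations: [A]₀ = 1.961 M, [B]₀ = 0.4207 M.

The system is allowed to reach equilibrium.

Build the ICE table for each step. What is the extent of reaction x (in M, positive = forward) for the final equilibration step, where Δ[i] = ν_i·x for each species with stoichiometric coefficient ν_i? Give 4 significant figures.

Q₀ = 0.01936 vs Keq = 915.2 ⇒ Q<K, forward
Step 1:
                   A          B
  init         1.961     0.4207
  Δ           -1.781      2.672
  eq          0.1798      3.093
  solve Keq expr → x = 0.8906; check Q = 915.2

x = 0.8906 M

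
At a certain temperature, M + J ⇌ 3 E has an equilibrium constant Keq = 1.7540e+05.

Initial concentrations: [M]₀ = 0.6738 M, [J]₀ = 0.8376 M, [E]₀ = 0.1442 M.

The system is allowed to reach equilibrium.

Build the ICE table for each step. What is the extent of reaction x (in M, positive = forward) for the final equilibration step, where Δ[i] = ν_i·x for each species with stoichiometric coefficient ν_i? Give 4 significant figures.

x = 0.6734 M

Q₀ = 0.005313 vs Keq = 1.7540e+05 ⇒ Q<K, forward
Step 1:
                    M           J           E
  Initial      0.6738      0.8376      0.1442
  Change      -0.6734     -0.6734        2.02
  Equil    3.5223e-04      0.1642       2.165
  solve Keq expr → x = 0.6734; check Q = 1.7540e+05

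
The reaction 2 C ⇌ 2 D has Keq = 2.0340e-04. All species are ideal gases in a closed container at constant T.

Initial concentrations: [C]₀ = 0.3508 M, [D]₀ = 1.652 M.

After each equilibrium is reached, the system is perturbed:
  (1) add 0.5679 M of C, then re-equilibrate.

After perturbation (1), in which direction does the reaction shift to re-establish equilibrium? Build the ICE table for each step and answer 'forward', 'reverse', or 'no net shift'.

Direction: forward

Q₀ = 22.18 vs Keq = 2.0340e-04 ⇒ Q>K, reverse
Step 1:
                   C          D
  I           0.3508      1.652
  C            1.624     -1.624
  E            1.975    0.02816
  solve Keq expr → x = -0.8119; check Q = 2.0340e-04
Then add 0.5679 M of C.
Step 2:
                   C          D
  I            2.543    0.02816
  C        -0.007985   0.007985
  E            2.535    0.03615
  solve Keq expr → x = 0.003993; check Q = 2.0340e-04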